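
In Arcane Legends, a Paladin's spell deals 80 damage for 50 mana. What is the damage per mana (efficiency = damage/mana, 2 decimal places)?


Efficiency = damage / mana
= 80 / 50
= 1.60

1.60 dmg/mana


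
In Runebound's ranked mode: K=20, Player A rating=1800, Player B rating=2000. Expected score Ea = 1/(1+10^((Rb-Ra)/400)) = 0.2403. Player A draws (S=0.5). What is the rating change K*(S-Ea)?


Elo update: delta = K * (S - Ea), where S = 0.5 (draws)
S - Ea = 0.5 - 0.2403 = 0.2597
Rating change = 20 * 0.2597
= 5.19

5.19 rating points


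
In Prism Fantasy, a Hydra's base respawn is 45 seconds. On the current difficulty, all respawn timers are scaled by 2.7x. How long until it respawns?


Respawn time = base * multiplier
= 45 * 2.7
= 121.5 seconds

121.5 seconds


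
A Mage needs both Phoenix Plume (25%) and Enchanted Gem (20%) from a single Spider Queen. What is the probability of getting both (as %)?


For independent events, P(both) = P(A) * P(B)
= 25% * 20%
= 500 / 100 %
= 5.0%

5.0%


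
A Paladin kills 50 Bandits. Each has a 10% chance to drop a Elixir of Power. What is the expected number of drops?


Expected drops = kills * (drop_rate / 100)
= 50 * (10 / 100)
= 50 * 0.1
= 5.0

5.0 drops


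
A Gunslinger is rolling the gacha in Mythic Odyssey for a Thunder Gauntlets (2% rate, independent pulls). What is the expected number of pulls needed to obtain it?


Expected pulls for a geometric distribution = 1/p = 100 / rate%
= 100 / 2
= 50.0

50.0 pulls


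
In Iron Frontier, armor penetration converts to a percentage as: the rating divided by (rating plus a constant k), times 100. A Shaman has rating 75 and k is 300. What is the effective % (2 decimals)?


effective% = rating / (rating + k) * 100
= 75 / (75 + 300) * 100
= 75 / 375 * 100
= 0.2 * 100
= 20.00%

20.00%


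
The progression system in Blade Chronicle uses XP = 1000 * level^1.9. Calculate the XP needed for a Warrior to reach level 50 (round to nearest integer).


XP = 1000 * level^1.9
Substitute level = 50:
XP = 1000 * 50^1.9
= 1000 * 1690.6083
= 1690608

1690608 XP


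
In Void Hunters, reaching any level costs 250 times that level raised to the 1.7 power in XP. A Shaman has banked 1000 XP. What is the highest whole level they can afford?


XP = 250 * level^1.7, so level = (XP / 250)^(1/1.7)
= (1000 / 250)^(1/1.7)
= 4.0^0.5882
= 2.2602
Floor: level = 2

level 2


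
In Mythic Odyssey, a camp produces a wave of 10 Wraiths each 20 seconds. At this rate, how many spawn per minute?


Spawns per minute = count * (60 / interval)
= 10 * (60 / 20)
= 10 * 3.0
= 30.0

30.0 per minute


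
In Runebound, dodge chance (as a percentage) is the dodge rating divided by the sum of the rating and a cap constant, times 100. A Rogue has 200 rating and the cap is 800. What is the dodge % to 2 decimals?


dodge% = 200 / (200 + 800) * 100
= 200 / 1000 * 100
= 0.2 * 100
= 20.00%

20.00%


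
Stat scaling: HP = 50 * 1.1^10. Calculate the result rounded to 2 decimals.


value = base * growth^level
= 50 * 1.1^10
= 50 * 2.593742
= 129.69

129.69 HP


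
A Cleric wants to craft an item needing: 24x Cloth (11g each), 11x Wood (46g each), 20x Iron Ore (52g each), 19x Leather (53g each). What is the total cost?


Cost breakdown:
  Cloth: 24 * 11 = 264
  Wood: 11 * 46 = 506
  Iron Ore: 20 * 52 = 1040
  Leather: 19 * 53 = 1007
Total = 264 + 506 + 1040 + 1007 = 2817

2817 gold


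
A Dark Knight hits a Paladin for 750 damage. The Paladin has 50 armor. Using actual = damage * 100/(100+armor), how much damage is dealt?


actual = 750 * 100 / (100 + 50)
= 750 * 100 / 150
= 75000 / 150
= 500.00

500.00 damage


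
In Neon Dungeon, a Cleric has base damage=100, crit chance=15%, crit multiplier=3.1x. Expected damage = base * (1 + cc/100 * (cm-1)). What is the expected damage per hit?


E[dmg] = base * (1 + crit_chance * (crit_mult - 1))
cc as decimal = 15/100 = 0.15
cm - 1 = 3.1 - 1 = 2.1
Bonus factor = 0.15 * 2.1 = 0.315
Total multiplier = 1 + 0.315 = 1.315
Expected damage = 100 * 1.315 = 131.50

131.50 damage


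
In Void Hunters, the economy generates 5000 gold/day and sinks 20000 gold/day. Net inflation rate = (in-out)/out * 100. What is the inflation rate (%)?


Net gold = 5000 - 20000 = -15000
Inflation rate = net / sunk * 100 = -15000 / 20000 * 100
= -0.75 * 100
= -75.00%

-75.00%


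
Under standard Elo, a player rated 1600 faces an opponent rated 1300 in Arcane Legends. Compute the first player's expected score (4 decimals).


Elo expected score: Ea = 1/(1 + 10^((Rb-Ra)/400))
Rb - Ra = 1300 - 1600 = -300
(Rb-Ra)/400 = -300/400 = -0.75
10^-0.75 = 0.177828
Ea = 1/(1 + 0.177828) = 1/1.177828 = 0.8490

0.8490


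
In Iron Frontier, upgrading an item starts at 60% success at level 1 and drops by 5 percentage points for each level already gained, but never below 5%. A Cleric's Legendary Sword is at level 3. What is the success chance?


raw_rate = 60 - 5 * (3 - 1)
= 60 - 5 * 2
= 60 - 10
= 50
Apply floor: max(50, 5) = 50%

50%


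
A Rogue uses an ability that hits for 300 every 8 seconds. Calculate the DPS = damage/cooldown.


DPS = damage / cooldown
= 300 / 8
= 37.50

37.50 DPS


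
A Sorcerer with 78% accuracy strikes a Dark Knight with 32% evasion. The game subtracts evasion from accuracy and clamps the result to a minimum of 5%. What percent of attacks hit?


accuracy - evasion = 78 - 32 = 46
Apply floor: max(46, 5) = 46
Hit chance = 46%

46%


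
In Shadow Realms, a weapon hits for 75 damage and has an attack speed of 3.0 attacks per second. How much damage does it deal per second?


DPS = damage * attack_speed
= 75 * 3.0
= 225.0

225.0 DPS


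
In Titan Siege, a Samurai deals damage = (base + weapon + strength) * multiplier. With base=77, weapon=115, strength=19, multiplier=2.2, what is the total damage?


Sum base + weapon + str = 77 + 115 + 19 = 211
Multiply by 2.2:
211 * 2.2 = 464.2

464.2 damage


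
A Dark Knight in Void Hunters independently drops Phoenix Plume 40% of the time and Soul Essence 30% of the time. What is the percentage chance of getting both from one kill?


For independent events, P(both) = P(A) * P(B)
= 40% * 30%
= 1200 / 100 %
= 12.0%

12.0%


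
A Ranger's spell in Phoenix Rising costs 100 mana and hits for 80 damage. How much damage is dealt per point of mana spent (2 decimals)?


Efficiency = damage / mana
= 80 / 100
= 0.80

0.80 dmg/mana


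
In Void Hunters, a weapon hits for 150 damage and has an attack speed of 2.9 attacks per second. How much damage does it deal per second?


DPS = damage * attack_speed
= 150 * 2.9
= 435.0

435.0 DPS


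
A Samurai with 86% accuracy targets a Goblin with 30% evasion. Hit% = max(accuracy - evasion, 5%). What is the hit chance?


accuracy - evasion = 86 - 30 = 56
Apply floor: max(56, 5) = 56
Hit chance = 56%

56%


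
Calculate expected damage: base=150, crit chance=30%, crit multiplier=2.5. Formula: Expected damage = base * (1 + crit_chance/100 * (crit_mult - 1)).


E[dmg] = base * (1 + crit_chance * (crit_mult - 1))
cc as decimal = 30/100 = 0.3
cm - 1 = 2.5 - 1 = 1.5
Bonus factor = 0.3 * 1.5 = 0.45
Total multiplier = 1 + 0.45 = 1.45
Expected damage = 150 * 1.45 = 217.50

217.50 damage


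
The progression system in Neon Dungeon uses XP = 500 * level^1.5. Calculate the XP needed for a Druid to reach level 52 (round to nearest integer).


XP = 500 * level^1.5
Substitute level = 52:
XP = 500 * 52^1.5
= 500 * 374.9773
= 187489

187489 XP


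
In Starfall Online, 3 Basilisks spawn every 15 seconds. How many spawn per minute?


Spawns per minute = count * (60 / interval)
= 3 * (60 / 15)
= 3 * 4.0
= 12.0

12.0 per minute


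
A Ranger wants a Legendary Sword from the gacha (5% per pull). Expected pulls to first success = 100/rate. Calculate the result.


Expected pulls for a geometric distribution = 1/p = 100 / rate%
= 100 / 5
= 20.0

20.0 pulls


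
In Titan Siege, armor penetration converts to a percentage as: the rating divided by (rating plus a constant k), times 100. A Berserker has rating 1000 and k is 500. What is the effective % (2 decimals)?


effective% = rating / (rating + k) * 100
= 1000 / (1000 + 500) * 100
= 1000 / 1500 * 100
= 0.666667 * 100
= 66.67%

66.67%


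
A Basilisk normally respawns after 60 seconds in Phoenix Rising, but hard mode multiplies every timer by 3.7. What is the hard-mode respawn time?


Respawn time = base * multiplier
= 60 * 3.7
= 222.0 seconds

222.0 seconds


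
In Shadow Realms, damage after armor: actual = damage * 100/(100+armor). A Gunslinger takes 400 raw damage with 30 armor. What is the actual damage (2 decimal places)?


actual = 400 * 100 / (100 + 30)
= 400 * 100 / 130
= 40000 / 130
= 307.69

307.69 damage


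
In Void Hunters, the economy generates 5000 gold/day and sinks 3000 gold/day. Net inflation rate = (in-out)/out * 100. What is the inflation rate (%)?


Net gold = 5000 - 3000 = 2000
Inflation rate = net / sunk * 100 = 2000 / 3000 * 100
= 0.666667 * 100
= 66.67%

66.67%


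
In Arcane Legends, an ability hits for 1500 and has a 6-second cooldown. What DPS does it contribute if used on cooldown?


DPS = damage / cooldown
= 1500 / 6
= 250.00

250.00 DPS


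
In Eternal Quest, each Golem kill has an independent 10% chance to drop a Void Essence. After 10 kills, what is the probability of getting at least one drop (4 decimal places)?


P(at least one) = 1 - P(none) = 1 - (1-p)^n
p = 10/100 = 0.1
1 - p = 0.9
(1 - p)^10 = 0.9^10 = 0.348678
P(at least one) = 1 - 0.348678 = 0.6513

0.6513


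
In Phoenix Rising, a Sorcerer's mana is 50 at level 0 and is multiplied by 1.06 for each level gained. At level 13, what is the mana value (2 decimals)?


value = base * growth^level
= 50 * 1.06^13
= 50 * 2.132928
= 106.65

106.65 mana


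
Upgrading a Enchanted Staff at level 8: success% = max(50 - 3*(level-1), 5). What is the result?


raw_rate = 50 - 3 * (8 - 1)
= 50 - 3 * 7
= 50 - 21
= 29
Apply floor: max(29, 5) = 29%

29%


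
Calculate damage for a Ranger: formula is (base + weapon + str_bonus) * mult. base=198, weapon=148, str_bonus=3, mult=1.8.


Sum base + weapon + str = 198 + 148 + 3 = 349
Multiply by 1.8:
349 * 1.8 = 628.2

628.2 damage


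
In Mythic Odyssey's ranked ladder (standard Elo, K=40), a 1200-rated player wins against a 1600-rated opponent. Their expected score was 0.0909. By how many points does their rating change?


Elo update: delta = K * (S - Ea), where S = 1 (wins)
S - Ea = 1 - 0.0909 = 0.9091
Rating change = 40 * 0.9091
= 36.36

36.36 rating points


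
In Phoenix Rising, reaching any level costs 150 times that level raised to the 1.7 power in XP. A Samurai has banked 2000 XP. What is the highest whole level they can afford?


XP = 150 * level^1.7, so level = (XP / 150)^(1/1.7)
= (2000 / 150)^(1/1.7)
= 13.3333^0.5882
= 4.5891
Floor: level = 4

level 4


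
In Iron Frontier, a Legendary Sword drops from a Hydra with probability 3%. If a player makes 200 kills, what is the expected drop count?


Expected drops = kills * (drop_rate / 100)
= 200 * (3 / 100)
= 200 * 0.03
= 6.0

6.0 drops


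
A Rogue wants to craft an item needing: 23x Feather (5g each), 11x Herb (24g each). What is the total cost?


Cost breakdown:
  Feather: 23 * 5 = 115
  Herb: 11 * 24 = 264
Total = 115 + 264 = 379

379 gold


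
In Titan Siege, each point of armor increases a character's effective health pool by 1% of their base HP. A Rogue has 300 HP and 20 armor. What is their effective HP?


EHP = 300 * (1 + 20/100)
= 300 * (1 + 0.2)
= 300 * 1.2
= 360.0

360.0 EHP


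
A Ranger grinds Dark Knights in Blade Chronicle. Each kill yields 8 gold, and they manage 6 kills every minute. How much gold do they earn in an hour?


Gold per minute = 8 * 6 = 48
Gold per hour = 48 * 60 = 2880

2880 gold/hour


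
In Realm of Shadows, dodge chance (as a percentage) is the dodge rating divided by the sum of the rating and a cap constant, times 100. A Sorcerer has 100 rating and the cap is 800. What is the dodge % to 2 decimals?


dodge% = 100 / (100 + 800) * 100
= 100 / 900 * 100
= 0.111111 * 100
= 11.11%

11.11%


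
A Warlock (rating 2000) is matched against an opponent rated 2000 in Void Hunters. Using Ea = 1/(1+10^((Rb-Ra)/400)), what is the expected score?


Elo expected score: Ea = 1/(1 + 10^((Rb-Ra)/400))
Rb - Ra = 2000 - 2000 = 0
(Rb-Ra)/400 = 0/400 = 0.0
10^0.0 = 1.0
Ea = 1/(1 + 1.0) = 1/2.0 = 0.5000

0.5000


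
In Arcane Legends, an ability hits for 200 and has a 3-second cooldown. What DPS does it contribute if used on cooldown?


DPS = damage / cooldown
= 200 / 3
= 66.67

66.67 DPS


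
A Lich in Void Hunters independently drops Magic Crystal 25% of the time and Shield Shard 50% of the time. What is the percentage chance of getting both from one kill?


For independent events, P(both) = P(A) * P(B)
= 25% * 50%
= 1250 / 100 %
= 12.5%

12.5%


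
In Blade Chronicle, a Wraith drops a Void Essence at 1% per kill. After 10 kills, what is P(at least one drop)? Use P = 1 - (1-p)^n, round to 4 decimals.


P(at least one) = 1 - P(none) = 1 - (1-p)^n
p = 1/100 = 0.01
1 - p = 0.99
(1 - p)^10 = 0.99^10 = 0.904382
P(at least one) = 1 - 0.904382 = 0.0956

0.0956


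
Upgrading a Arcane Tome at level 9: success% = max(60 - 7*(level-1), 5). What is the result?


raw_rate = 60 - 7 * (9 - 1)
= 60 - 7 * 8
= 60 - 56
= 4
Apply floor: max(4, 5) = 5%

5%


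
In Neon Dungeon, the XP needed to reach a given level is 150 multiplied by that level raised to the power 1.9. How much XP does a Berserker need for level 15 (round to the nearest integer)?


XP = 150 * level^1.9
Substitute level = 15:
XP = 150 * 15^1.9
= 150 * 171.6222
= 25743

25743 XP


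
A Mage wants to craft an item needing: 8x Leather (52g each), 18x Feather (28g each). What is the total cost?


Cost breakdown:
  Leather: 8 * 52 = 416
  Feather: 18 * 28 = 504
Total = 416 + 504 = 920

920 gold


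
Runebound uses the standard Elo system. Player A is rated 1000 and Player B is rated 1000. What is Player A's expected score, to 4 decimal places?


Elo expected score: Ea = 1/(1 + 10^((Rb-Ra)/400))
Rb - Ra = 1000 - 1000 = 0
(Rb-Ra)/400 = 0/400 = 0.0
10^0.0 = 1.0
Ea = 1/(1 + 1.0) = 1/2.0 = 0.5000

0.5000


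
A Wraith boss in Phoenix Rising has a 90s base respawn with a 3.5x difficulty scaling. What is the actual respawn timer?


Respawn time = base * multiplier
= 90 * 3.5
= 315.0 seconds

315.0 seconds


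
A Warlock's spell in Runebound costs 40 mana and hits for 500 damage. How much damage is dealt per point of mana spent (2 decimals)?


Efficiency = damage / mana
= 500 / 40
= 12.50

12.50 dmg/mana


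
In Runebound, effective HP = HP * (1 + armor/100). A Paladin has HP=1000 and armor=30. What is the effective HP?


EHP = 1000 * (1 + 30/100)
= 1000 * (1 + 0.3)
= 1000 * 1.3
= 1300.0

1300.0 EHP


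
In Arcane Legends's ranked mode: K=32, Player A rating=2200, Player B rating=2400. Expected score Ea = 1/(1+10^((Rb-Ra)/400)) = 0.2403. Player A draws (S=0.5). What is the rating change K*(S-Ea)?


Elo update: delta = K * (S - Ea), where S = 0.5 (draws)
S - Ea = 0.5 - 0.2403 = 0.2597
Rating change = 32 * 0.2597
= 8.31

8.31 rating points


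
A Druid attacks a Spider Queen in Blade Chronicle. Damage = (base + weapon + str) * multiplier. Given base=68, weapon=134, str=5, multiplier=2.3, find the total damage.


Sum base + weapon + str = 68 + 134 + 5 = 207
Multiply by 2.3:
207 * 2.3 = 476.1

476.1 damage


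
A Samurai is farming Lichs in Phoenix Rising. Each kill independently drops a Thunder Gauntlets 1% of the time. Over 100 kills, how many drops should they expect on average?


Expected drops = kills * (drop_rate / 100)
= 100 * (1 / 100)
= 100 * 0.01
= 1.0

1.0 drops


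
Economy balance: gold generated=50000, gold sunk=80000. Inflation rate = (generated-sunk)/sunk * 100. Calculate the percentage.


Net gold = 50000 - 80000 = -30000
Inflation rate = net / sunk * 100 = -30000 / 80000 * 100
= -0.375 * 100
= -37.50%

-37.50%


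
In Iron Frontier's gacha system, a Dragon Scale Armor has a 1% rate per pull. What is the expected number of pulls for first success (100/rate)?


Expected pulls for a geometric distribution = 1/p = 100 / rate%
= 100 / 1
= 100.0

100.0 pulls


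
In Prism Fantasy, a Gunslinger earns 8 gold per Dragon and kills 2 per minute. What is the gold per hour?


Gold per minute = 8 * 2 = 16
Gold per hour = 16 * 60 = 960

960 gold/hour


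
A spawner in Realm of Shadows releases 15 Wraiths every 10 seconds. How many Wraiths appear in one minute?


Spawns per minute = count * (60 / interval)
= 15 * (60 / 10)
= 15 * 6.0
= 90.0

90.0 per minute


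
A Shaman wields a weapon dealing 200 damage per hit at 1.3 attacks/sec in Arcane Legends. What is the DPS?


DPS = damage * attack_speed
= 200 * 1.3
= 260.0

260.0 DPS


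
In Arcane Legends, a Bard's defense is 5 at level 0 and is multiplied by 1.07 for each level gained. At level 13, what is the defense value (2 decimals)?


value = base * growth^level
= 5 * 1.07^13
= 5 * 2.409845
= 12.05

12.05 defense


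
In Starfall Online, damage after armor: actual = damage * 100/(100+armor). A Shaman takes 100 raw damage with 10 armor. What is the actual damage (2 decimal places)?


actual = 100 * 100 / (100 + 10)
= 100 * 100 / 110
= 10000 / 110
= 90.91

90.91 damage


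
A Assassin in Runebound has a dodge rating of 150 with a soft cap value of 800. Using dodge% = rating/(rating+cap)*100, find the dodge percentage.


dodge% = 150 / (150 + 800) * 100
= 150 / 950 * 100
= 0.157895 * 100
= 15.79%

15.79%


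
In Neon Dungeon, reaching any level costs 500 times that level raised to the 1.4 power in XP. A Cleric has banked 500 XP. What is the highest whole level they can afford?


XP = 500 * level^1.4, so level = (XP / 500)^(1/1.4)
= (500 / 500)^(1/1.4)
= 1.0^0.7143
= 1.0
Floor: level = 1

level 1


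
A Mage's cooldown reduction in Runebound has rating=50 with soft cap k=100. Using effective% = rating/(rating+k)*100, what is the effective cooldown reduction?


effective% = rating / (rating + k) * 100
= 50 / (50 + 100) * 100
= 50 / 150 * 100
= 0.333333 * 100
= 33.33%

33.33%


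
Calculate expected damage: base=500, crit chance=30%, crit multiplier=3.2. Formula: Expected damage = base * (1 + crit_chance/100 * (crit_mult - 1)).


E[dmg] = base * (1 + crit_chance * (crit_mult - 1))
cc as decimal = 30/100 = 0.3
cm - 1 = 3.2 - 1 = 2.2
Bonus factor = 0.3 * 2.2 = 0.66
Total multiplier = 1 + 0.66 = 1.66
Expected damage = 500 * 1.66 = 830.00

830.00 damage


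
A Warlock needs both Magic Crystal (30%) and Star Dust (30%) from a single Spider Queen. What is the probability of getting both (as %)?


For independent events, P(both) = P(A) * P(B)
= 30% * 30%
= 900 / 100 %
= 9.0%

9.0%


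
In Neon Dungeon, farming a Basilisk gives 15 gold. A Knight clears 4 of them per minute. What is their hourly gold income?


Gold per minute = 15 * 4 = 60
Gold per hour = 60 * 60 = 3600

3600 gold/hour


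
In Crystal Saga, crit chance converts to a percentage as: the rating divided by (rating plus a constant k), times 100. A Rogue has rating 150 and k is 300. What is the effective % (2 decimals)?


effective% = rating / (rating + k) * 100
= 150 / (150 + 300) * 100
= 150 / 450 * 100
= 0.333333 * 100
= 33.33%

33.33%


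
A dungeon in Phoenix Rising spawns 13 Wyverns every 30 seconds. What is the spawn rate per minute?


Spawns per minute = count * (60 / interval)
= 13 * (60 / 30)
= 13 * 2.0
= 26.0

26.0 per minute


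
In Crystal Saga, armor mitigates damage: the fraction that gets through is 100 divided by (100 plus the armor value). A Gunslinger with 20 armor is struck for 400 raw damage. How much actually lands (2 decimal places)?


actual = 400 * 100 / (100 + 20)
= 400 * 100 / 120
= 40000 / 120
= 333.33

333.33 damage


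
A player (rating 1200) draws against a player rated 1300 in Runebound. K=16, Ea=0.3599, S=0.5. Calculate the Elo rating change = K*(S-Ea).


Elo update: delta = K * (S - Ea), where S = 0.5 (draws)
S - Ea = 0.5 - 0.3599 = 0.1401
Rating change = 16 * 0.1401
= 2.24

2.24 rating points


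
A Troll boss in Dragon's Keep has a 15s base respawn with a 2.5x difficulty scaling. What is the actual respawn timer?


Respawn time = base * multiplier
= 15 * 2.5
= 37.5 seconds

37.5 seconds


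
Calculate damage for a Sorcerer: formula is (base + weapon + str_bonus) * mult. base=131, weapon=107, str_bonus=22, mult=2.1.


Sum base + weapon + str = 131 + 107 + 22 = 260
Multiply by 2.1:
260 * 2.1 = 546.0

546.0 damage


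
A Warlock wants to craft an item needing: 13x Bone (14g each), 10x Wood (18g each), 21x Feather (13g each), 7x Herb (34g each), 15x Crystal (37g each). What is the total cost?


Cost breakdown:
  Bone: 13 * 14 = 182
  Wood: 10 * 18 = 180
  Feather: 21 * 13 = 273
  Herb: 7 * 34 = 238
  Crystal: 15 * 37 = 555
Total = 182 + 180 + 273 + 238 + 555 = 1428

1428 gold


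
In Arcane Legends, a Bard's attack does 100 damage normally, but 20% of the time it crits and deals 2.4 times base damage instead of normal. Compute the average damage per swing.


E[dmg] = base * (1 + crit_chance * (crit_mult - 1))
cc as decimal = 20/100 = 0.2
cm - 1 = 2.4 - 1 = 1.4
Bonus factor = 0.2 * 1.4 = 0.28
Total multiplier = 1 + 0.28 = 1.28
Expected damage = 100 * 1.28 = 128.00

128.00 damage


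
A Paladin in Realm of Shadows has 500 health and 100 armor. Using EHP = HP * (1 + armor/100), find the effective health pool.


EHP = 500 * (1 + 100/100)
= 500 * (1 + 1.0)
= 500 * 2.0
= 1000.0

1000.0 EHP


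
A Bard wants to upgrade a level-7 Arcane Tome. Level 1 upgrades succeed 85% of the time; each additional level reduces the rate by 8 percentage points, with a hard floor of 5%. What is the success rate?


raw_rate = 85 - 8 * (7 - 1)
= 85 - 8 * 6
= 85 - 48
= 37
Apply floor: max(37, 5) = 37%

37%


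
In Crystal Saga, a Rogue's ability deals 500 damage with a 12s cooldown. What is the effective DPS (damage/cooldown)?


DPS = damage / cooldown
= 500 / 12
= 41.67

41.67 DPS


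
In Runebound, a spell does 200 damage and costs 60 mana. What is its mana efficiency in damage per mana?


Efficiency = damage / mana
= 200 / 60
= 3.33

3.33 dmg/mana


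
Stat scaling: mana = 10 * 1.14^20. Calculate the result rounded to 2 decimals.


value = base * growth^level
= 10 * 1.14^20
= 10 * 13.74349
= 137.43

137.43 mana


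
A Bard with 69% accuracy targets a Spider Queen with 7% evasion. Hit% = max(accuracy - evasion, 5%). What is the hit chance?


accuracy - evasion = 69 - 7 = 62
Apply floor: max(62, 5) = 62
Hit chance = 62%

62%


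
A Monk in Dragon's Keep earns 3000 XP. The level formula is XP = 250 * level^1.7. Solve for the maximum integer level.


XP = 250 * level^1.7, so level = (XP / 250)^(1/1.7)
= (3000 / 250)^(1/1.7)
= 12.0^0.5882
= 4.3133
Floor: level = 4

level 4


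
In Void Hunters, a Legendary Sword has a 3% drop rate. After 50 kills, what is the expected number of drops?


Expected drops = kills * (drop_rate / 100)
= 50 * (3 / 100)
= 50 * 0.03
= 1.5

1.5 drops


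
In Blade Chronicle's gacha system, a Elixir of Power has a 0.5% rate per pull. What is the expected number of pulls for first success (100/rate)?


Expected pulls for a geometric distribution = 1/p = 100 / rate%
= 100 / 0.5
= 200.0

200.0 pulls


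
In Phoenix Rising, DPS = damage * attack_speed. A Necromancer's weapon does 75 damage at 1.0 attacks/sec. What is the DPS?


DPS = damage * attack_speed
= 75 * 1.0
= 75.0

75.0 DPS


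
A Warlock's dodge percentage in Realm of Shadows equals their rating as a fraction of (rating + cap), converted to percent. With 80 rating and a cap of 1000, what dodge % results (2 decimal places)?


dodge% = 80 / (80 + 1000) * 100
= 80 / 1080 * 100
= 0.074074 * 100
= 7.41%

7.41%


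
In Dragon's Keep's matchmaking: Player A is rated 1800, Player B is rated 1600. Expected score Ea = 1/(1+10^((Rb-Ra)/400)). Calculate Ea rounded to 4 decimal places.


Elo expected score: Ea = 1/(1 + 10^((Rb-Ra)/400))
Rb - Ra = 1600 - 1800 = -200
(Rb-Ra)/400 = -200/400 = -0.5
10^-0.5 = 0.316228
Ea = 1/(1 + 0.316228) = 1/1.316228 = 0.7597

0.7597


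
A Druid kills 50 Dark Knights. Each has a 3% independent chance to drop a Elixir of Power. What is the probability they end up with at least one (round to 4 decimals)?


P(at least one) = 1 - P(none) = 1 - (1-p)^n
p = 3/100 = 0.03
1 - p = 0.97
(1 - p)^50 = 0.97^50 = 0.218065
P(at least one) = 1 - 0.218065 = 0.7819

0.7819


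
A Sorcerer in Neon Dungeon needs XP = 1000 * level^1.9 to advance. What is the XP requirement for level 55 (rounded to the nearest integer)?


XP = 1000 * level^1.9
Substitute level = 55:
XP = 1000 * 55^1.9
= 1000 * 2026.2317
= 2026232

2026232 XP


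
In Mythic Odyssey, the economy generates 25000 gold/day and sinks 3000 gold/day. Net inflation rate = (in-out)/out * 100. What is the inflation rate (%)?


Net gold = 25000 - 3000 = 22000
Inflation rate = net / sunk * 100 = 22000 / 3000 * 100
= 7.333333 * 100
= 733.33%

733.33%


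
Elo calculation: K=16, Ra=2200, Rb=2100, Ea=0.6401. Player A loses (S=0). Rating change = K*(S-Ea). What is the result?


Elo update: delta = K * (S - Ea), where S = 0 (loses)
S - Ea = 0 - 0.6401 = -0.6401
Rating change = 16 * -0.6401
= -10.24

-10.24 rating points


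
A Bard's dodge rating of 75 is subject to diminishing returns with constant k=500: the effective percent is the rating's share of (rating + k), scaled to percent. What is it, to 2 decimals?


effective% = rating / (rating + k) * 100
= 75 / (75 + 500) * 100
= 75 / 575 * 100
= 0.130435 * 100
= 13.04%

13.04%


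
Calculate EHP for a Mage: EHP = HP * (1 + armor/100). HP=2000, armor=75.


EHP = 2000 * (1 + 75/100)
= 2000 * (1 + 0.75)
= 2000 * 1.75
= 3500.0

3500.0 EHP


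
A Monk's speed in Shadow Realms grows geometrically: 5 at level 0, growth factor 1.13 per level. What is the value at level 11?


value = base * growth^level
= 5 * 1.13^11
= 5 * 3.835861
= 19.18

19.18 speed


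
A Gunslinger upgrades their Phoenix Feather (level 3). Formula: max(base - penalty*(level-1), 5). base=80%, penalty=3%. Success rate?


raw_rate = 80 - 3 * (3 - 1)
= 80 - 3 * 2
= 80 - 6
= 74
Apply floor: max(74, 5) = 74%

74%


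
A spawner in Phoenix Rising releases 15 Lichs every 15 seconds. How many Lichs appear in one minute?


Spawns per minute = count * (60 / interval)
= 15 * (60 / 15)
= 15 * 4.0
= 60.0

60.0 per minute


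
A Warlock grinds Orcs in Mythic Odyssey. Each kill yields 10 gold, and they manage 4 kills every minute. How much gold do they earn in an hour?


Gold per minute = 10 * 4 = 40
Gold per hour = 40 * 60 = 2400

2400 gold/hour


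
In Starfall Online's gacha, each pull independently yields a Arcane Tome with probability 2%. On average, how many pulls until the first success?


Expected pulls for a geometric distribution = 1/p = 100 / rate%
= 100 / 2
= 50.0

50.0 pulls


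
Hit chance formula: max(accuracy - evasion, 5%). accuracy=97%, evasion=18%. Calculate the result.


accuracy - evasion = 97 - 18 = 79
Apply floor: max(79, 5) = 79
Hit chance = 79%

79%


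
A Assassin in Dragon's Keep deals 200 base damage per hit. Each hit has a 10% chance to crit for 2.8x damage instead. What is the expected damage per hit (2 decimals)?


E[dmg] = base * (1 + crit_chance * (crit_mult - 1))
cc as decimal = 10/100 = 0.1
cm - 1 = 2.8 - 1 = 1.8
Bonus factor = 0.1 * 1.8 = 0.18
Total multiplier = 1 + 0.18 = 1.18
Expected damage = 200 * 1.18 = 236.00

236.00 damage


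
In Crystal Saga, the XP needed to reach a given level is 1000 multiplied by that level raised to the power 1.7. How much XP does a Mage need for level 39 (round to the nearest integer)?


XP = 1000 * level^1.7
Substitute level = 39:
XP = 1000 * 39^1.7
= 1000 * 506.7688
= 506769

506769 XP


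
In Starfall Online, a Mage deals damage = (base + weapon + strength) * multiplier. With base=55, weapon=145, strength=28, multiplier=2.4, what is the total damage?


Sum base + weapon + str = 55 + 145 + 28 = 228
Multiply by 2.4:
228 * 2.4 = 547.2

547.2 damage


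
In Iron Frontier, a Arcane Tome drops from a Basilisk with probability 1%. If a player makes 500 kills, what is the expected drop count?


Expected drops = kills * (drop_rate / 100)
= 500 * (1 / 100)
= 500 * 0.01
= 5.0

5.0 drops


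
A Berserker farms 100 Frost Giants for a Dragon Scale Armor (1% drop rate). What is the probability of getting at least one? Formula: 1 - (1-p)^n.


P(at least one) = 1 - P(none) = 1 - (1-p)^n
p = 1/100 = 0.01
1 - p = 0.99
(1 - p)^100 = 0.99^100 = 0.366032
P(at least one) = 1 - 0.366032 = 0.6340

0.6340


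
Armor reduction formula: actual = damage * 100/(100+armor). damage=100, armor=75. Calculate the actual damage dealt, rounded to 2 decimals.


actual = 100 * 100 / (100 + 75)
= 100 * 100 / 175
= 10000 / 175
= 57.14

57.14 damage


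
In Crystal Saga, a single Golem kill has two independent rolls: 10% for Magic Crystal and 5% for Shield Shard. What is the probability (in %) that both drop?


For independent events, P(both) = P(A) * P(B)
= 10% * 5%
= 50 / 100 %
= 0.5%

0.5%


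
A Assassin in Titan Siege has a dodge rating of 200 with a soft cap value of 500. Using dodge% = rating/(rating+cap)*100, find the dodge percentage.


dodge% = 200 / (200 + 500) * 100
= 200 / 700 * 100
= 0.285714 * 100
= 28.57%

28.57%


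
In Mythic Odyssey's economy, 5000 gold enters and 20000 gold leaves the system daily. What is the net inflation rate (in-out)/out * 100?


Net gold = 5000 - 20000 = -15000
Inflation rate = net / sunk * 100 = -15000 / 20000 * 100
= -0.75 * 100
= -75.00%

-75.00%


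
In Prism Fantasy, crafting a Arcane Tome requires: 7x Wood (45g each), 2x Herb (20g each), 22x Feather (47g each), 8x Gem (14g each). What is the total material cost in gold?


Cost breakdown:
  Wood: 7 * 45 = 315
  Herb: 2 * 20 = 40
  Feather: 22 * 47 = 1034
  Gem: 8 * 14 = 112
Total = 315 + 40 + 1034 + 112 = 1501

1501 gold


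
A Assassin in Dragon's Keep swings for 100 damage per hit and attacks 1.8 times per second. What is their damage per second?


DPS = damage * attack_speed
= 100 * 1.8
= 180.0

180.0 DPS


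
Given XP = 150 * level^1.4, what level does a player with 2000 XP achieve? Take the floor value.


XP = 150 * level^1.4, so level = (XP / 150)^(1/1.4)
= (2000 / 150)^(1/1.4)
= 13.3333^0.7143
= 6.361
Floor: level = 6

level 6


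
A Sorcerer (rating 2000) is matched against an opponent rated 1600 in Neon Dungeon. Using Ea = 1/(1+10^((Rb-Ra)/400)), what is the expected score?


Elo expected score: Ea = 1/(1 + 10^((Rb-Ra)/400))
Rb - Ra = 1600 - 2000 = -400
(Rb-Ra)/400 = -400/400 = -1.0
10^-1.0 = 0.1
Ea = 1/(1 + 0.1) = 1/1.1 = 0.9091

0.9091


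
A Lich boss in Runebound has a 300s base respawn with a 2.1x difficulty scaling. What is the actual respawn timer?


Respawn time = base * multiplier
= 300 * 2.1
= 630.0 seconds

630.0 seconds


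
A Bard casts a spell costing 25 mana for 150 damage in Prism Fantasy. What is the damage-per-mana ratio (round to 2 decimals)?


Efficiency = damage / mana
= 150 / 25
= 6.00

6.00 dmg/mana


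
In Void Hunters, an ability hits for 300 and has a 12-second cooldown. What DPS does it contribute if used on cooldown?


DPS = damage / cooldown
= 300 / 12
= 25.00

25.00 DPS


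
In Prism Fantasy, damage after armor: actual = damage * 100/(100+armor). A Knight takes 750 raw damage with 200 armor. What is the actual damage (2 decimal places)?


actual = 750 * 100 / (100 + 200)
= 750 * 100 / 300
= 75000 / 300
= 250.00

250.00 damage


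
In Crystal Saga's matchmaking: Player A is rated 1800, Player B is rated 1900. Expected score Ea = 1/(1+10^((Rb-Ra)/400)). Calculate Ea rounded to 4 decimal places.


Elo expected score: Ea = 1/(1 + 10^((Rb-Ra)/400))
Rb - Ra = 1900 - 1800 = 100
(Rb-Ra)/400 = 100/400 = 0.25
10^0.25 = 1.778279
Ea = 1/(1 + 1.778279) = 1/2.778279 = 0.3599

0.3599


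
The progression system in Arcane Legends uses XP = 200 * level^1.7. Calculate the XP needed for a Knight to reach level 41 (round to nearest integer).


XP = 200 * level^1.7
Substitute level = 41:
XP = 200 * 41^1.7
= 200 * 551.7376
= 110348

110348 XP


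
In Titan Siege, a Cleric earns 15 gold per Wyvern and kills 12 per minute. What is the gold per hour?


Gold per minute = 15 * 12 = 180
Gold per hour = 180 * 60 = 10800

10800 gold/hour


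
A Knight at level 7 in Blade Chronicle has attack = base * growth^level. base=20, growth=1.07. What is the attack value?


value = base * growth^level
= 20 * 1.07^7
= 20 * 1.605781
= 32.12

32.12 attack


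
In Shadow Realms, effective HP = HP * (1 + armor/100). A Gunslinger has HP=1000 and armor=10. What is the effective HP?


EHP = 1000 * (1 + 10/100)
= 1000 * (1 + 0.1)
= 1000 * 1.1
= 1100.0

1100.0 EHP


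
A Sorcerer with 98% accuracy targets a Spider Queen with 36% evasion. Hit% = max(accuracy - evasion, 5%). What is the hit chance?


accuracy - evasion = 98 - 36 = 62
Apply floor: max(62, 5) = 62
Hit chance = 62%

62%


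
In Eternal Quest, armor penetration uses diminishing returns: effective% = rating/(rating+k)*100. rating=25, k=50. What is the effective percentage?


effective% = rating / (rating + k) * 100
= 25 / (25 + 50) * 100
= 25 / 75 * 100
= 0.333333 * 100
= 33.33%

33.33%


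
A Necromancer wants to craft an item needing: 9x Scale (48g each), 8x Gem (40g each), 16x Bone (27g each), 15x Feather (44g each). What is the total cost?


Cost breakdown:
  Scale: 9 * 48 = 432
  Gem: 8 * 40 = 320
  Bone: 16 * 27 = 432
  Feather: 15 * 44 = 660
Total = 432 + 320 + 432 + 660 = 1844

1844 gold


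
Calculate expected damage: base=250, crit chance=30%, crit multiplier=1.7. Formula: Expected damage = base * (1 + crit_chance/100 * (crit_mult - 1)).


E[dmg] = base * (1 + crit_chance * (crit_mult - 1))
cc as decimal = 30/100 = 0.3
cm - 1 = 1.7 - 1 = 0.7
Bonus factor = 0.3 * 0.7 = 0.21
Total multiplier = 1 + 0.21 = 1.21
Expected damage = 250 * 1.21 = 302.50

302.50 damage


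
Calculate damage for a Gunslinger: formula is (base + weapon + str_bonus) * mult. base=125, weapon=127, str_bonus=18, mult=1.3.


Sum base + weapon + str = 125 + 127 + 18 = 270
Multiply by 1.3:
270 * 1.3 = 351.0

351.0 damage


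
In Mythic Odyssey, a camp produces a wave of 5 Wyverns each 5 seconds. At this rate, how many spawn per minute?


Spawns per minute = count * (60 / interval)
= 5 * (60 / 5)
= 5 * 12.0
= 60.0

60.0 per minute


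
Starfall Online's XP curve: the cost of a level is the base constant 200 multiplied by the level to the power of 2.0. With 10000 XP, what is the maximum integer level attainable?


XP = 200 * level^2.0, so level = (XP / 200)^(1/2.0)
= (10000 / 200)^(1/2.0)
= 50.0^0.5
= 7.0711
Floor: level = 7

level 7


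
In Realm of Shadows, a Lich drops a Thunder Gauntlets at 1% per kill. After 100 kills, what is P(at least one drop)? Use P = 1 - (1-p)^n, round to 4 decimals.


P(at least one) = 1 - P(none) = 1 - (1-p)^n
p = 1/100 = 0.01
1 - p = 0.99
(1 - p)^100 = 0.99^100 = 0.366032
P(at least one) = 1 - 0.366032 = 0.6340

0.6340


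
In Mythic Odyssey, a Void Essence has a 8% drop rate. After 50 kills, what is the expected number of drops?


Expected drops = kills * (drop_rate / 100)
= 50 * (8 / 100)
= 50 * 0.08
= 4.0

4.0 drops


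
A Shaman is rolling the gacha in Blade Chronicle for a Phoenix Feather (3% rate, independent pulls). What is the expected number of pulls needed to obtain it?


Expected pulls for a geometric distribution = 1/p = 100 / rate%
= 100 / 3
= 33.33

33.33 pulls


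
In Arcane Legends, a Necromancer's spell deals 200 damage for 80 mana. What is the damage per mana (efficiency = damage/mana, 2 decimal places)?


Efficiency = damage / mana
= 200 / 80
= 2.50

2.50 dmg/mana


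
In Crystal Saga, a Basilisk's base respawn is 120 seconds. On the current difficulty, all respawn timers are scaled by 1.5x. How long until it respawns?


Respawn time = base * multiplier
= 120 * 1.5
= 180.0 seconds

180.0 seconds


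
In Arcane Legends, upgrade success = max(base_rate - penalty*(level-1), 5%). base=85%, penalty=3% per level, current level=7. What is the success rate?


raw_rate = 85 - 3 * (7 - 1)
= 85 - 3 * 6
= 85 - 18
= 67
Apply floor: max(67, 5) = 67%

67%


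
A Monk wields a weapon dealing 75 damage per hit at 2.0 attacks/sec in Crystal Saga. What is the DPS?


DPS = damage * attack_speed
= 75 * 2.0
= 150.0

150.0 DPS


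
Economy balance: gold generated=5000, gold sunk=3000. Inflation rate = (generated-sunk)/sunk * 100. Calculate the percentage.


Net gold = 5000 - 3000 = 2000
Inflation rate = net / sunk * 100 = 2000 / 3000 * 100
= 0.666667 * 100
= 66.67%

66.67%


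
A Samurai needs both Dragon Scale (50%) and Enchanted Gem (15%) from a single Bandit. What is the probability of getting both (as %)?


For independent events, P(both) = P(A) * P(B)
= 50% * 15%
= 750 / 100 %
= 7.5%

7.5%


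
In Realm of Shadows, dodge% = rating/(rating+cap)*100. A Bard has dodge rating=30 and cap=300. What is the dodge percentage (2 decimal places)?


dodge% = 30 / (30 + 300) * 100
= 30 / 330 * 100
= 0.090909 * 100
= 9.09%

9.09%


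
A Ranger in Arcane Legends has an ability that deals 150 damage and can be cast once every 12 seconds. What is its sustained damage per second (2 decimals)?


DPS = damage / cooldown
= 150 / 12
= 12.50

12.50 DPS


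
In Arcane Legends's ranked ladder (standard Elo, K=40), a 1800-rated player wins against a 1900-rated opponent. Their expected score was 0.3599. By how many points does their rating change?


Elo update: delta = K * (S - Ea), where S = 1 (wins)
S - Ea = 1 - 0.3599 = 0.6401
Rating change = 40 * 0.6401
= 25.60

25.60 rating points


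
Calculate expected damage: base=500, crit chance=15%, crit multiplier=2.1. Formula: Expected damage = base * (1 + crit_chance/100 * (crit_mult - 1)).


E[dmg] = base * (1 + crit_chance * (crit_mult - 1))
cc as decimal = 15/100 = 0.15
cm - 1 = 2.1 - 1 = 1.1
Bonus factor = 0.15 * 1.1 = 0.165
Total multiplier = 1 + 0.165 = 1.165
Expected damage = 500 * 1.165 = 582.50

582.50 damage


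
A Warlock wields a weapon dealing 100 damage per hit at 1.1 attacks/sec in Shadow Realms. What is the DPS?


DPS = damage * attack_speed
= 100 * 1.1
= 110.0

110.0 DPS


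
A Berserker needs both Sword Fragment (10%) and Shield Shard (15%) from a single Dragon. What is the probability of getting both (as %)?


For independent events, P(both) = P(A) * P(B)
= 10% * 15%
= 150 / 100 %
= 1.5%

1.5%


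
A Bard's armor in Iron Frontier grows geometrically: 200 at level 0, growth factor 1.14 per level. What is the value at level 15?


value = base * growth^level
= 200 * 1.14^15
= 200 * 7.137938
= 1427.59

1427.59 armor


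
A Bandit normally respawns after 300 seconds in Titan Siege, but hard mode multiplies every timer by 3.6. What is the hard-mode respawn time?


Respawn time = base * multiplier
= 300 * 3.6
= 1080.0 seconds

1080.0 seconds


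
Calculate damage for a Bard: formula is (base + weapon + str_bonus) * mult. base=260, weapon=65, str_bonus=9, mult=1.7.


Sum base + weapon + str = 260 + 65 + 9 = 334
Multiply by 1.7:
334 * 1.7 = 567.8

567.8 damage


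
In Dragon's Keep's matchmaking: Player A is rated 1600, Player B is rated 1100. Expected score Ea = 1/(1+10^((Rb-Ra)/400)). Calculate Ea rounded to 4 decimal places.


Elo expected score: Ea = 1/(1 + 10^((Rb-Ra)/400))
Rb - Ra = 1100 - 1600 = -500
(Rb-Ra)/400 = -500/400 = -1.25
10^-1.25 = 0.056234
Ea = 1/(1 + 0.056234) = 1/1.056234 = 0.9468

0.9468
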